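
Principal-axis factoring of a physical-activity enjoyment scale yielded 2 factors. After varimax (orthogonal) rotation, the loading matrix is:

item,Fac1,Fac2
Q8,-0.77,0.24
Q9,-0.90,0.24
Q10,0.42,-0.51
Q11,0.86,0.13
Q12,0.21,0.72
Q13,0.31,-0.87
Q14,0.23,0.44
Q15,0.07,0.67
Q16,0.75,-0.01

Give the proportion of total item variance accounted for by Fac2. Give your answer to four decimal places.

SS loadings for Fac2 = 0.24² + 0.24² + (-0.51)² + 0.13² + 0.72² + (-0.87)² + 0.44² + 0.67² + (-0.01)² = 2.3101
Proportion of variance = 2.3101 / 9 = 0.2567.

0.2567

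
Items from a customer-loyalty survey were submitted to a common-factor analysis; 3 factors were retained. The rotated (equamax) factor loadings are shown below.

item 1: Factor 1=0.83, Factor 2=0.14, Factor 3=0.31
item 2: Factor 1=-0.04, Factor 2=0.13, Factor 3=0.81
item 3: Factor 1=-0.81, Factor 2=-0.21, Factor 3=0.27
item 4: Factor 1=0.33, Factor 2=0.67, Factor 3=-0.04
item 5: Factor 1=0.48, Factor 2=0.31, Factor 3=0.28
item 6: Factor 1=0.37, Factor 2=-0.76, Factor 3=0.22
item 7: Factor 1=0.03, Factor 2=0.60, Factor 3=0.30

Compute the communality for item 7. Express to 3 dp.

0.451

h² = 0.03² + 0.60² + 0.30² = 0.0009 + 0.3600 + 0.0900 = 0.4509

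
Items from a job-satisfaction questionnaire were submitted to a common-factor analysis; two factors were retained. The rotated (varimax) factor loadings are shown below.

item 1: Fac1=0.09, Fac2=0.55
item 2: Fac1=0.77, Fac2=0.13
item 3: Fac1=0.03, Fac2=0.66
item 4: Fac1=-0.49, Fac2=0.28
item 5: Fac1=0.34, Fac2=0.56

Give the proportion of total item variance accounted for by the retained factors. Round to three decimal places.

0.421

SS loadings by factor: 0.9576, 1.1470; total = 2.1046.
Total variance with 5 standardized items is 5, so the solution explains 2.1046/5 = 0.4209.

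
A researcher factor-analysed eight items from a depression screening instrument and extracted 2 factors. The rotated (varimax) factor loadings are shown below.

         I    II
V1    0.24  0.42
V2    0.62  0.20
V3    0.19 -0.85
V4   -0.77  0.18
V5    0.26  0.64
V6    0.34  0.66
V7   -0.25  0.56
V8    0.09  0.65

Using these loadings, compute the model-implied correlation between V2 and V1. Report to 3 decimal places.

r̂ = Σ λ_i·λ_j across factors = (0.62)(0.24) + (0.20)(0.42)
  = +0.1488 +0.0840 = 0.2328

0.233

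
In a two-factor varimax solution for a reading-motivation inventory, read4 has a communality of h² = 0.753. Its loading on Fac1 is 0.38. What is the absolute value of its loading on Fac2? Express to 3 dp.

0.780

Under orthogonal rotation h² = Σλ², so λ_Fac2² = h² − (0.1444) = 0.753 − 0.1444 = 0.6086.
|λ| = √0.6086 = 0.7801.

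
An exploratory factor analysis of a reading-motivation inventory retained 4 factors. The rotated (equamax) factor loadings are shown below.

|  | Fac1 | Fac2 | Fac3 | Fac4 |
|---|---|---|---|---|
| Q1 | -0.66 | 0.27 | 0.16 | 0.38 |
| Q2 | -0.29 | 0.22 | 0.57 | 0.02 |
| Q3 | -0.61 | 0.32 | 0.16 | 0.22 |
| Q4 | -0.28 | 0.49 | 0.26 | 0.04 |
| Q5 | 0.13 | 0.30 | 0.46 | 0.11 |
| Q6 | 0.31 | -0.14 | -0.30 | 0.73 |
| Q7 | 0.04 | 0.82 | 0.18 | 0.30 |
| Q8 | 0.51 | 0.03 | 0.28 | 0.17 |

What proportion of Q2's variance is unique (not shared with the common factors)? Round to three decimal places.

h² = (-0.29)² + 0.22² + 0.57² + 0.02² = 0.0841 + 0.0484 + 0.3249 + 0.0004 = 0.4578
Uniqueness u² = 1 − h² = 1 − 0.4578 = 0.5422

0.542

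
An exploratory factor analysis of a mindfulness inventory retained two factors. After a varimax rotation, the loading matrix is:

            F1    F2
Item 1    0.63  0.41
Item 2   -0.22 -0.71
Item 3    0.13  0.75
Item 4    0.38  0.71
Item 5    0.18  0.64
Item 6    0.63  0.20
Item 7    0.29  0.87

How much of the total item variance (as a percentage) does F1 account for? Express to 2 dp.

16.00%

SS loadings for F1 = 0.63² + (-0.22)² + 0.13² + 0.38² + 0.18² + 0.63² + 0.29² = 1.1200
With 7 standardized items, total variance = 7. Proportion = 1.1200/7 = 0.1600 → 16.00%.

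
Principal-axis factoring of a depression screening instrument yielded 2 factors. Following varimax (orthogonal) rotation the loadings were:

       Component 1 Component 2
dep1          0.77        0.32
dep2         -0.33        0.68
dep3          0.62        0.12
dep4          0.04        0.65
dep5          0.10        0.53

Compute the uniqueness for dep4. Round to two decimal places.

h² = 0.04² + 0.65² = 0.0016 + 0.4225 = 0.4241
Uniqueness u² = 1 − h² = 1 − 0.4241 = 0.5759

0.58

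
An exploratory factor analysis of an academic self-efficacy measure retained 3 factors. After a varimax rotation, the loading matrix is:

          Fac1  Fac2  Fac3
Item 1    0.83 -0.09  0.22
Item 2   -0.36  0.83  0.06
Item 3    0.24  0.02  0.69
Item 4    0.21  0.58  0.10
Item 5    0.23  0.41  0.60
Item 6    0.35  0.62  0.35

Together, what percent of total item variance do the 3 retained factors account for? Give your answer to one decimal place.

61.7%

SS loadings by factor: 1.0956, 1.5863, 1.0206; total = 3.7025.
Total variance with 6 standardized items is 6, so the solution explains 3.7025/6 = 0.6171 = 61.71%.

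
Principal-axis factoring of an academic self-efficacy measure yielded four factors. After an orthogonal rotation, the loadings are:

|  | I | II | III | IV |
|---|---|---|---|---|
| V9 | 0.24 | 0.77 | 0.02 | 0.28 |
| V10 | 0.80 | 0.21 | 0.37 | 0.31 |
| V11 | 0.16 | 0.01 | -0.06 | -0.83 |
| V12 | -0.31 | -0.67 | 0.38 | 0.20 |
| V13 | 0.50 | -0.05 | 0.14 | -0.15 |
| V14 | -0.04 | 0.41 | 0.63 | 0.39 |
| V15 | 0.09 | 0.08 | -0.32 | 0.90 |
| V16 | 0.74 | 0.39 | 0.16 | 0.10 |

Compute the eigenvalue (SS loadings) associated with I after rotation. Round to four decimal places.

1.6266

SS loadings for I = 0.24² + 0.80² + 0.16² + (-0.31)² + 0.50² + (-0.04)² + 0.09² + 0.74² = 0.0576 + 0.6400 + 0.0256 + 0.0961 + 0.2500 + 0.0016 + 0.0081 + 0.5476 = 1.6266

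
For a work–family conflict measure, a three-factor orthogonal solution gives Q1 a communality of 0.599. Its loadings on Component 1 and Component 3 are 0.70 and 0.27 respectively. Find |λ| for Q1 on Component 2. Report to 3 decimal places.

Under orthogonal rotation h² = Σλ², so λ_Component 2² = h² − (0.5629) = 0.599 − 0.5629 = 0.0361.
|λ| = √0.0361 = 0.1900.

0.190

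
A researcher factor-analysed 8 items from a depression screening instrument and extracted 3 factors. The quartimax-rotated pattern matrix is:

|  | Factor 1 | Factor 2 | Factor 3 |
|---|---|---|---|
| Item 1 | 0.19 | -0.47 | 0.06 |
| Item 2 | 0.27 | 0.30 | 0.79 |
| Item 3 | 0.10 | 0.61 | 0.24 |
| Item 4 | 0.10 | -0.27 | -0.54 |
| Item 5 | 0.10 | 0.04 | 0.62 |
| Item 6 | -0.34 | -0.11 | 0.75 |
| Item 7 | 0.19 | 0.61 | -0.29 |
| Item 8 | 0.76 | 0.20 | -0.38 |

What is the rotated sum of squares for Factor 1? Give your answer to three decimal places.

SS loadings for Factor 1 = 0.19² + 0.27² + 0.10² + 0.10² + 0.10² + (-0.34)² + 0.19² + 0.76² = 0.0361 + 0.0729 + 0.0100 + 0.0100 + 0.0100 + 0.1156 + 0.0361 + 0.5776 = 0.8683

0.868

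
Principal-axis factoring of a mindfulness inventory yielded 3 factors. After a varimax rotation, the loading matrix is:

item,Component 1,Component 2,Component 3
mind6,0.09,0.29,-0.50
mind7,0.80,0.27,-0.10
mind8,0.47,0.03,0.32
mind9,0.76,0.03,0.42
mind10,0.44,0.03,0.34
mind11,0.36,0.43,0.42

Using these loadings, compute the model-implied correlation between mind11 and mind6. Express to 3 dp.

r̂ = Σ λ_i·λ_j across factors = (0.36)(0.09) + (0.43)(0.29) + (0.42)(-0.50)
  = +0.0324 +0.1247 -0.2100 = -0.0529

-0.053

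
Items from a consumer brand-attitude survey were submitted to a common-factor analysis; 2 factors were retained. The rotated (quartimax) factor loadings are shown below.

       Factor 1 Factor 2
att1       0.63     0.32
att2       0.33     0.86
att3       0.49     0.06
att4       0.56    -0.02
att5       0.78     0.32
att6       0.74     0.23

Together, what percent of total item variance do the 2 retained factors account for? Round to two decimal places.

SS loadings by factor: 2.2155, 1.0013; total = 3.2168.
Total variance with 6 standardized items is 6, so the solution explains 3.2168/6 = 0.5361 = 53.61%.

53.61%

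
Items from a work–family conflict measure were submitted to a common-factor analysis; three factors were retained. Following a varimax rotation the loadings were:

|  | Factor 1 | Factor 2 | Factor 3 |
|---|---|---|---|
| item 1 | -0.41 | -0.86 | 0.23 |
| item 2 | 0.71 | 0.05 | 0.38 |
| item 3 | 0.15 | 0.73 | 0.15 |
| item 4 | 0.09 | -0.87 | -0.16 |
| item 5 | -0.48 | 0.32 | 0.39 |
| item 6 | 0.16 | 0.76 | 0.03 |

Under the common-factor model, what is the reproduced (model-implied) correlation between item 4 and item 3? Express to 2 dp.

-0.65

r̂ = Σ λ_i·λ_j across factors = (0.09)(0.15) + (-0.87)(0.73) + (-0.16)(0.15)
  = +0.0135 -0.6351 -0.0240 = -0.6456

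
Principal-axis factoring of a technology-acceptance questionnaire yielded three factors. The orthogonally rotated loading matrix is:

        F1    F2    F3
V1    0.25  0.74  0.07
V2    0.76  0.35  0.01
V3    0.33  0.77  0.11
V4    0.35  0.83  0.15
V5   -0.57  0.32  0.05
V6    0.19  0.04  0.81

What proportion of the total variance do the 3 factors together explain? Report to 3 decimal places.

SS loadings by factor: 1.2325, 2.0559, 0.6982; total = 3.9866.
Total variance with 6 standardized items is 6, so the solution explains 3.9866/6 = 0.6644.

0.664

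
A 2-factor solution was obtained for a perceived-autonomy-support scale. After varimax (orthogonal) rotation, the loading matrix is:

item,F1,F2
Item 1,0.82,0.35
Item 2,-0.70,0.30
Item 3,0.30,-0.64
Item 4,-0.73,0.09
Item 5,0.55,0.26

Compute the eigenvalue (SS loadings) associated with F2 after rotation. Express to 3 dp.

SS loadings for F2 = 0.35² + 0.30² + (-0.64)² + 0.09² + 0.26² = 0.1225 + 0.0900 + 0.4096 + 0.0081 + 0.0676 = 0.6978

0.698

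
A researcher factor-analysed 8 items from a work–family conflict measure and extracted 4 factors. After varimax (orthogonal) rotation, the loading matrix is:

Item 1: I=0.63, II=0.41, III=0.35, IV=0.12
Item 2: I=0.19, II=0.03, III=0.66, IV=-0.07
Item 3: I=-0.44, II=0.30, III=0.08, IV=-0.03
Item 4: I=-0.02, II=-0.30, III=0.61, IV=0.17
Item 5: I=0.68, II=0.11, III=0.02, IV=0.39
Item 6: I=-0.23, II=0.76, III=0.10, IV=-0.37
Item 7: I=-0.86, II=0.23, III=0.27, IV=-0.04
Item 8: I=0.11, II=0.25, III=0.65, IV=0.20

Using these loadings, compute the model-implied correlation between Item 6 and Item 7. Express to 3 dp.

r̂ = Σ λ_i·λ_j across factors = (-0.23)(-0.86) + (0.76)(0.23) + (0.10)(0.27) + (-0.37)(-0.04)
  = +0.1978 +0.1748 +0.0270 +0.0148 = 0.4144

0.414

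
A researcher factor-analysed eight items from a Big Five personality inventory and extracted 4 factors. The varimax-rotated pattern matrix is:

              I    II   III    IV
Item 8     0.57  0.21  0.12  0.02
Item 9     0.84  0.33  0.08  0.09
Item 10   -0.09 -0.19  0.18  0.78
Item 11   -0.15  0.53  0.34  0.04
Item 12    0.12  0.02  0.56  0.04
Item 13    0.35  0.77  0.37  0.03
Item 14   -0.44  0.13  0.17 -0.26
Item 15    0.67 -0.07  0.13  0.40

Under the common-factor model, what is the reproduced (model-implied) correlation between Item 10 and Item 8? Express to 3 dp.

r̂ = Σ λ_i·λ_j across factors = (-0.09)(0.57) + (-0.19)(0.21) + (0.18)(0.12) + (0.78)(0.02)
  = -0.0513 -0.0399 +0.0216 +0.0156 = -0.0540

-0.054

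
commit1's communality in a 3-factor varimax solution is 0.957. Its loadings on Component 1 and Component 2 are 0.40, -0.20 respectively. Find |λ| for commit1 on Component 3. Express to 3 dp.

0.870

Under orthogonal rotation h² = Σλ², so λ_Component 3² = h² − (0.2000) = 0.957 − 0.2000 = 0.7570.
|λ| = √0.7570 = 0.8701.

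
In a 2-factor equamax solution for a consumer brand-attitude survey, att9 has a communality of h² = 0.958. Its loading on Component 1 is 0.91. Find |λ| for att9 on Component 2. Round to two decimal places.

Under orthogonal rotation h² = Σλ², so λ_Component 2² = h² − (0.8281) = 0.958 − 0.8281 = 0.1299.
|λ| = √0.1299 = 0.3604.

0.36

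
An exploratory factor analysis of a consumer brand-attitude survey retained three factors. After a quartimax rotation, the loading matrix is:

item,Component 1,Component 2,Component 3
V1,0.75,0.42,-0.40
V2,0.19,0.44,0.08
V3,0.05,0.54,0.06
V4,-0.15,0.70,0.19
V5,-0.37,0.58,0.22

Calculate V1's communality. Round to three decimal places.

h² = 0.75² + 0.42² + (-0.40)² = 0.5625 + 0.1764 + 0.1600 = 0.8989

0.899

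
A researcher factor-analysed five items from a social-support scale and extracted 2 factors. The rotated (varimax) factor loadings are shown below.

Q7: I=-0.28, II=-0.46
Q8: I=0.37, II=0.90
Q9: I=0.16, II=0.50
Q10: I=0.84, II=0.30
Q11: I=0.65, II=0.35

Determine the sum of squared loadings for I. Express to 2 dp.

1.37

SS loadings for I = (-0.28)² + 0.37² + 0.16² + 0.84² + 0.65² = 0.0784 + 0.1369 + 0.0256 + 0.7056 + 0.4225 = 1.3690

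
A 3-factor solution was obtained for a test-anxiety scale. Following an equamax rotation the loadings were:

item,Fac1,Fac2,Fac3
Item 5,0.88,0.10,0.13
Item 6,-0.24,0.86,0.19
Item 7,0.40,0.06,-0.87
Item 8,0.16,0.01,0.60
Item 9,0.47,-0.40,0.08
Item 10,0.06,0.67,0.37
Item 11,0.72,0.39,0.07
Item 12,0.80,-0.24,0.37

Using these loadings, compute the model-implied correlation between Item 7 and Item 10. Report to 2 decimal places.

-0.26

r̂ = Σ λ_i·λ_j across factors = (0.40)(0.06) + (0.06)(0.67) + (-0.87)(0.37)
  = +0.0240 +0.0402 -0.3219 = -0.2577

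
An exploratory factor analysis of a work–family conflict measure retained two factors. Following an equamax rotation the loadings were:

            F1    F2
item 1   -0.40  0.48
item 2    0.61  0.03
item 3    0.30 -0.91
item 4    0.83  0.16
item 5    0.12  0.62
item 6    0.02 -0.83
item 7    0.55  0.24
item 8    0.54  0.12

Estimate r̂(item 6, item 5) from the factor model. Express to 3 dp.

-0.512

r̂ = Σ λ_i·λ_j across factors = (0.02)(0.12) + (-0.83)(0.62)
  = +0.0024 -0.5146 = -0.5122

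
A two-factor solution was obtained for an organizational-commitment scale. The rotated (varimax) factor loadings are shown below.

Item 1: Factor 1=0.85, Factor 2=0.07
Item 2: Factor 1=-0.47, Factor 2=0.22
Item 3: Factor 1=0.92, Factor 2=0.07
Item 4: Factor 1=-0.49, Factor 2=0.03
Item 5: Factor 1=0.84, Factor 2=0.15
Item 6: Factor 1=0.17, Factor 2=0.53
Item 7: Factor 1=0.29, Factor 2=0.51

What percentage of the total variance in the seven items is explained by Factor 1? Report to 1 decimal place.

40.7%

SS loadings for Factor 1 = 0.85² + (-0.47)² + 0.92² + (-0.49)² + 0.84² + 0.17² + 0.29² = 2.8485
With 7 standardized items, total variance = 7. Proportion = 2.8485/7 = 0.4069 → 40.69%.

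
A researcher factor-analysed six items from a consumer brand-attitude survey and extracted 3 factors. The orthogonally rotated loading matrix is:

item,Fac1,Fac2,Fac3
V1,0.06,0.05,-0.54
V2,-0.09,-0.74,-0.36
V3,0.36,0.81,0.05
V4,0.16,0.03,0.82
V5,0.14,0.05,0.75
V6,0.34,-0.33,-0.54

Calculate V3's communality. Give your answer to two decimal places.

0.79

h² = 0.36² + 0.81² + 0.05² = 0.1296 + 0.6561 + 0.0025 = 0.7882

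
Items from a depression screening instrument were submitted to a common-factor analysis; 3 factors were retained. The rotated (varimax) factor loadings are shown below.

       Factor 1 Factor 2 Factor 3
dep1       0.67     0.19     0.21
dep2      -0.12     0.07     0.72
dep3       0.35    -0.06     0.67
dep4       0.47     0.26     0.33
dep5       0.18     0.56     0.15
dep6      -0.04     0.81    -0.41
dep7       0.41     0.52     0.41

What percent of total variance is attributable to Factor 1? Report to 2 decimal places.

14.41%

SS loadings for Factor 1 = 0.67² + (-0.12)² + 0.35² + 0.47² + 0.18² + (-0.04)² + 0.41² = 1.0088
With 7 standardized items, total variance = 7. Proportion = 1.0088/7 = 0.1441 → 14.41%.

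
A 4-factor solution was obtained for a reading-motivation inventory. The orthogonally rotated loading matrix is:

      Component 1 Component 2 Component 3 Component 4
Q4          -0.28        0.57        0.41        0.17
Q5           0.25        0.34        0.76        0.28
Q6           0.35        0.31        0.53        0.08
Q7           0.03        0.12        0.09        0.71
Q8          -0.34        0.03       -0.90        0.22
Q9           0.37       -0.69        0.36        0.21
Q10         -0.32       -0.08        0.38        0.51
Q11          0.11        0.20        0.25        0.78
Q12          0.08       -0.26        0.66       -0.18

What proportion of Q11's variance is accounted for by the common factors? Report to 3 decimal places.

h² = 0.11² + 0.20² + 0.25² + 0.78² = 0.0121 + 0.0400 + 0.0625 + 0.6084 = 0.7230

0.723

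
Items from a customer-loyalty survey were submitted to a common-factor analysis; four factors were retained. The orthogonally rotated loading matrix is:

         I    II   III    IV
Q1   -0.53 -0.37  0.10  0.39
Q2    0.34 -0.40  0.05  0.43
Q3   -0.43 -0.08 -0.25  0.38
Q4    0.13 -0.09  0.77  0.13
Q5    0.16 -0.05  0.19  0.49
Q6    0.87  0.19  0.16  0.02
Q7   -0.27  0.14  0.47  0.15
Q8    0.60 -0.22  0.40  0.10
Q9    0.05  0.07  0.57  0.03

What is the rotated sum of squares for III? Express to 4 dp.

1.4354

SS loadings for III = 0.10² + 0.05² + (-0.25)² + 0.77² + 0.19² + 0.16² + 0.47² + 0.40² + 0.57² = 0.0100 + 0.0025 + 0.0625 + 0.5929 + 0.0361 + 0.0256 + 0.2209 + 0.1600 + 0.3249 = 1.4354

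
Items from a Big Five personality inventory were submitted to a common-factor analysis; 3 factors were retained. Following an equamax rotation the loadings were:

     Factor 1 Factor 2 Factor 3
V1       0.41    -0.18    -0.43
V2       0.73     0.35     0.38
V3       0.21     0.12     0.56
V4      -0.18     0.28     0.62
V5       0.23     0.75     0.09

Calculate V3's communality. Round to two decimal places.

0.37

h² = 0.21² + 0.12² + 0.56² = 0.0441 + 0.0144 + 0.3136 = 0.3721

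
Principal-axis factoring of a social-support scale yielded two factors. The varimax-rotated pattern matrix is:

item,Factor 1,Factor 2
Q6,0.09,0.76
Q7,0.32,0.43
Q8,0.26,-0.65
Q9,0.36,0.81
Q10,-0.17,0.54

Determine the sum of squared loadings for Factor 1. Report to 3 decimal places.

SS loadings for Factor 1 = 0.09² + 0.32² + 0.26² + 0.36² + (-0.17)² = 0.0081 + 0.1024 + 0.0676 + 0.1296 + 0.0289 = 0.3366

0.337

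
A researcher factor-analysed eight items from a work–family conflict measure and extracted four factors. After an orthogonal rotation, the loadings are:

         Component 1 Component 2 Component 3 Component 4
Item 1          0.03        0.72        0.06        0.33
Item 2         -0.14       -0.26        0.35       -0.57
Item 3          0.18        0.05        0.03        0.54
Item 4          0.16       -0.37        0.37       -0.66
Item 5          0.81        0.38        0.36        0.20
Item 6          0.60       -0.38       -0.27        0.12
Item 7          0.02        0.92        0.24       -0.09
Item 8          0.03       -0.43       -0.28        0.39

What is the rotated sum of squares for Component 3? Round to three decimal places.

0.602

SS loadings for Component 3 = 0.06² + 0.35² + 0.03² + 0.37² + 0.36² + (-0.27)² + 0.24² + (-0.28)² = 0.0036 + 0.1225 + 0.0009 + 0.1369 + 0.1296 + 0.0729 + 0.0576 + 0.0784 = 0.6024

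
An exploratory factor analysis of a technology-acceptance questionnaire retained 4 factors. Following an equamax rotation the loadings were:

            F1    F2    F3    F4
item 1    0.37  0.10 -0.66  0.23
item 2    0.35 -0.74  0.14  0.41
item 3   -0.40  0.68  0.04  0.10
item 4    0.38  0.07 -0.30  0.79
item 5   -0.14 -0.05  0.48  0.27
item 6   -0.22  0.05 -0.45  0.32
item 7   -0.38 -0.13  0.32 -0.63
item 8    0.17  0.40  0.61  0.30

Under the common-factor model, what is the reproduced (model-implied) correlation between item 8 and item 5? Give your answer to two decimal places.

r̂ = Σ λ_i·λ_j across factors = (0.17)(-0.14) + (0.40)(-0.05) + (0.61)(0.48) + (0.30)(0.27)
  = -0.0238 -0.0200 +0.2928 +0.0810 = 0.3300

0.33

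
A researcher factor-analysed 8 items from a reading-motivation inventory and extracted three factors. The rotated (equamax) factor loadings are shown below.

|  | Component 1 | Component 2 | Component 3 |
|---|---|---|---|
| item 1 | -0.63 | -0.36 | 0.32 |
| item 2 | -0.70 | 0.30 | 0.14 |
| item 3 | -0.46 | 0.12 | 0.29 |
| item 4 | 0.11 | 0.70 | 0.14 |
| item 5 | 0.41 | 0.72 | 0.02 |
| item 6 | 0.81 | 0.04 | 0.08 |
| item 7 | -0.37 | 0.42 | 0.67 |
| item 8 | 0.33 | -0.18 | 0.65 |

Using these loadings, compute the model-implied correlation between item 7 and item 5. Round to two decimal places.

0.16

r̂ = Σ λ_i·λ_j across factors = (-0.37)(0.41) + (0.42)(0.72) + (0.67)(0.02)
  = -0.1517 +0.3024 +0.0134 = 0.1641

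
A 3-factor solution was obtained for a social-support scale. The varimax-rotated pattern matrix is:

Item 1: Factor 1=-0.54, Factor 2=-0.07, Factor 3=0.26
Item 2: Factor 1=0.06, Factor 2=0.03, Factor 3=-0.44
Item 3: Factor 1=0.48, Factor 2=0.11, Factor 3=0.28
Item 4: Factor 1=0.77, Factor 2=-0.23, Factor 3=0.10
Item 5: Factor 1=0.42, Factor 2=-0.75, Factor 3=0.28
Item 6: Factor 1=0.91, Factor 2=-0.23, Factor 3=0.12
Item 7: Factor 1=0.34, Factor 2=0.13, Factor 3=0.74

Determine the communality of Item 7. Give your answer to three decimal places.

h² = 0.34² + 0.13² + 0.74² = 0.1156 + 0.0169 + 0.5476 = 0.6801

0.680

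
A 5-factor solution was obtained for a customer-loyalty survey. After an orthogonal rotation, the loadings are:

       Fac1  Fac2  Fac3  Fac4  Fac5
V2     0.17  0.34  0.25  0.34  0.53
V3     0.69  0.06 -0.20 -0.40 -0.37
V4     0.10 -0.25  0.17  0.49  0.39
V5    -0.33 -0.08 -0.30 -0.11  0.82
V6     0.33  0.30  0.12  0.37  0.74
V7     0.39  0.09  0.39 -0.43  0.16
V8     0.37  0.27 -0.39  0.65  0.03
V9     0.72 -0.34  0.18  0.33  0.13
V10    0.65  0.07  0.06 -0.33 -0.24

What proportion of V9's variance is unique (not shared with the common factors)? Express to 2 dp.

0.21

h² = 0.72² + (-0.34)² + 0.18² + 0.33² + 0.13² = 0.5184 + 0.1156 + 0.0324 + 0.1089 + 0.0169 = 0.7922
Uniqueness u² = 1 − h² = 1 − 0.7922 = 0.2078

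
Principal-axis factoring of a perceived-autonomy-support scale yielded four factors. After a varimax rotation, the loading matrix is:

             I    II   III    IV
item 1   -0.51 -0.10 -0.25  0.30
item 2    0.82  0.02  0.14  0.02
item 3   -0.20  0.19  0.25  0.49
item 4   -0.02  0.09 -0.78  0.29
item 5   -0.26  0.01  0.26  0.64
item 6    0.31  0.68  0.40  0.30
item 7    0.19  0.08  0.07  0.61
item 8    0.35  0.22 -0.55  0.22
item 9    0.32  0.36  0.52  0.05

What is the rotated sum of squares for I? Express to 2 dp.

SS loadings for I = (-0.51)² + 0.82² + (-0.20)² + (-0.02)² + (-0.26)² + 0.31² + 0.19² + 0.35² + 0.32² = 0.2601 + 0.6724 + 0.0400 + 0.0004 + 0.0676 + 0.0961 + 0.0361 + 0.1225 + 0.1024 = 1.3976

1.40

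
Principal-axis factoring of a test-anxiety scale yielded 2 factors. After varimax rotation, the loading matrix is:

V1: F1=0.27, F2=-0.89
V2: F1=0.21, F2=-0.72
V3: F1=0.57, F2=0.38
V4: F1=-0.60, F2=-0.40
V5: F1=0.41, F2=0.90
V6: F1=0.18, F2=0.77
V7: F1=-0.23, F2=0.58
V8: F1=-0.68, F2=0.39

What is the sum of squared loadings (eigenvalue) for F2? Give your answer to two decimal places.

3.51

SS loadings for F2 = (-0.89)² + (-0.72)² + 0.38² + (-0.40)² + 0.90² + 0.77² + 0.58² + 0.39² = 0.7921 + 0.5184 + 0.1444 + 0.1600 + 0.8100 + 0.5929 + 0.3364 + 0.1521 = 3.5063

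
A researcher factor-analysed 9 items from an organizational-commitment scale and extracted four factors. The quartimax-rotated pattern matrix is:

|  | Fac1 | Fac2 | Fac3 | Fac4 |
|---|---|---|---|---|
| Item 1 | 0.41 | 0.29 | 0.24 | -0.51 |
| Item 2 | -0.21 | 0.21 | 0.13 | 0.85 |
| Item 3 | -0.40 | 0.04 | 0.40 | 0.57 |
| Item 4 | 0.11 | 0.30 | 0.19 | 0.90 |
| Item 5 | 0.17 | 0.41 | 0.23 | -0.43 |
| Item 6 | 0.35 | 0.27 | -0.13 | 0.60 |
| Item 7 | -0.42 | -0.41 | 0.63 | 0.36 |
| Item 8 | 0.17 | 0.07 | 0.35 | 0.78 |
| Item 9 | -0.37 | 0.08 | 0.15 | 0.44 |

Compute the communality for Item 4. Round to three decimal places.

h² = 0.11² + 0.30² + 0.19² + 0.90² = 0.0121 + 0.0900 + 0.0361 + 0.8100 = 0.9482

0.948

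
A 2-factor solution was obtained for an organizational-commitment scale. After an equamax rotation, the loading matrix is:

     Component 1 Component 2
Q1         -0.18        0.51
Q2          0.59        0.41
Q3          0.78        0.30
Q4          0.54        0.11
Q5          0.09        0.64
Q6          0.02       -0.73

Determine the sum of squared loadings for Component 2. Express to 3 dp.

1.473

SS loadings for Component 2 = 0.51² + 0.41² + 0.30² + 0.11² + 0.64² + (-0.73)² = 0.2601 + 0.1681 + 0.0900 + 0.0121 + 0.4096 + 0.5329 = 1.4728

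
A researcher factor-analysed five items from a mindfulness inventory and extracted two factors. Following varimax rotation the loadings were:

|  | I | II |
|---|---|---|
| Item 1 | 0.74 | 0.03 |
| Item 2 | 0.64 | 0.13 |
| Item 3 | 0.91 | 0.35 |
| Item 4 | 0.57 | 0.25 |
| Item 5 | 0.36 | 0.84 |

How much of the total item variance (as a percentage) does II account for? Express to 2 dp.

SS loadings for II = 0.03² + 0.13² + 0.35² + 0.25² + 0.84² = 0.9084
With 5 standardized items, total variance = 5. Proportion = 0.9084/5 = 0.1817 → 18.17%.

18.17%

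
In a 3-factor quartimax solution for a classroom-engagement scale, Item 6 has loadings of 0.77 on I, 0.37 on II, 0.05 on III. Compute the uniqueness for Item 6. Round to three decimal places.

0.268

h² = 0.77² + 0.37² + 0.05² = 0.5929 + 0.1369 + 0.0025 = 0.7323
Uniqueness u² = 1 − h² = 1 − 0.7323 = 0.2677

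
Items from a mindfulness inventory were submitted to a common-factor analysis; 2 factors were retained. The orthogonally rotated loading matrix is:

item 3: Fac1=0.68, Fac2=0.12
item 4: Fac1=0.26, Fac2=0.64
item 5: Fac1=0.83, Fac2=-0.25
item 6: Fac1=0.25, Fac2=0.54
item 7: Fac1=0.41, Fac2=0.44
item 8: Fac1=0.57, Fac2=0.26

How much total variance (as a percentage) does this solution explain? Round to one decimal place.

Communalities: 0.4768, 0.4772, 0.7514, 0.3541, 0.3617, 0.3925; Σh² = 2.8137.
Total variance with 6 standardized items is 6, so the solution explains 2.8137/6 = 0.4689 = 46.90%.

46.9%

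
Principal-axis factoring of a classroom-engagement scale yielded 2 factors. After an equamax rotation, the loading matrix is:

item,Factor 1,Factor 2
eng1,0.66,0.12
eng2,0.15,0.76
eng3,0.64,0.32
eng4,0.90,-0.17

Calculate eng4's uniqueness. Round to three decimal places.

h² = 0.90² + (-0.17)² = 0.8100 + 0.0289 = 0.8389
Uniqueness u² = 1 − h² = 1 − 0.8389 = 0.1611

0.161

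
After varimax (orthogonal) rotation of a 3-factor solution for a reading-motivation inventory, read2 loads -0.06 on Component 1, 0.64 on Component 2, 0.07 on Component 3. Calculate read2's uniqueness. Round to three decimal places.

h² = (-0.06)² + 0.64² + 0.07² = 0.0036 + 0.4096 + 0.0049 = 0.4181
Uniqueness u² = 1 − h² = 1 − 0.4181 = 0.5819

0.582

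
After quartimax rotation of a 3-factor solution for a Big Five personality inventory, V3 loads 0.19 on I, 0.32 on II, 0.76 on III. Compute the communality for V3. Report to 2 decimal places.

h² = 0.19² + 0.32² + 0.76² = 0.0361 + 0.1024 + 0.5776 = 0.7161

0.72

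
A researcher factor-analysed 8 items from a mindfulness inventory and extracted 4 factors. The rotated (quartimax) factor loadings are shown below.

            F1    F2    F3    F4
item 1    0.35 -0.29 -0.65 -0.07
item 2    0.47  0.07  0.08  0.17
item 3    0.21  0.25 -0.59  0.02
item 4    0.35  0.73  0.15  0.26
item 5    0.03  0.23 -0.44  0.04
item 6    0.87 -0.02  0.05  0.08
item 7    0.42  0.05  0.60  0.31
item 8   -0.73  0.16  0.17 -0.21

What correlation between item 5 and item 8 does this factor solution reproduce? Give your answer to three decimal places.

r̂ = Σ λ_i·λ_j across factors = (0.03)(-0.73) + (0.23)(0.16) + (-0.44)(0.17) + (0.04)(-0.21)
  = -0.0219 +0.0368 -0.0748 -0.0084 = -0.0683

-0.068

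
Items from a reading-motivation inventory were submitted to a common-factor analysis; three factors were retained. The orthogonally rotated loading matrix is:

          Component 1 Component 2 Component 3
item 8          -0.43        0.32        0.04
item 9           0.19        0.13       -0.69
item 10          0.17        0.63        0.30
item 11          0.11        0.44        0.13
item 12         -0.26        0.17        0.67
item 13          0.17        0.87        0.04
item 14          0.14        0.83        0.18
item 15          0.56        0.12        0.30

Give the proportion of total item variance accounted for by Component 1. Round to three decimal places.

0.086

SS loadings for Component 1 = (-0.43)² + 0.19² + 0.17² + 0.11² + (-0.26)² + 0.17² + 0.14² + 0.56² = 0.6917
Proportion of variance = 0.6917 / 8 = 0.0865.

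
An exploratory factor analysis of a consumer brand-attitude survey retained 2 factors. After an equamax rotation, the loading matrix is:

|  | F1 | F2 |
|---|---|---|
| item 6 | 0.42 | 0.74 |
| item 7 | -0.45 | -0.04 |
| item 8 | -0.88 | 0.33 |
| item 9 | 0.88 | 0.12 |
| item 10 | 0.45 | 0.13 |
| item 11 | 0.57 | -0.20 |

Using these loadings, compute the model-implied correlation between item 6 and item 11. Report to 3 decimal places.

0.091

r̂ = Σ λ_i·λ_j across factors = (0.42)(0.57) + (0.74)(-0.20)
  = +0.2394 -0.1480 = 0.0914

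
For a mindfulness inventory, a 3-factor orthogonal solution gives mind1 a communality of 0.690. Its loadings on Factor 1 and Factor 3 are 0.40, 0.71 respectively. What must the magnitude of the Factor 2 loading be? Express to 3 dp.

0.161

Under orthogonal rotation h² = Σλ², so λ_Factor 2² = h² − (0.6641) = 0.690 − 0.6641 = 0.0259.
|λ| = √0.0259 = 0.1609.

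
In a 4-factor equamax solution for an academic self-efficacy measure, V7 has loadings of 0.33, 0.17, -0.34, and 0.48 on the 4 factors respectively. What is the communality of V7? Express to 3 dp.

h² = 0.33² + 0.17² + (-0.34)² + 0.48² = 0.1089 + 0.0289 + 0.1156 + 0.2304 = 0.4838

0.484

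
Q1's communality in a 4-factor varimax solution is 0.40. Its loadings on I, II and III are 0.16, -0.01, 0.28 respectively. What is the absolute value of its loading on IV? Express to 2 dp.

0.54

Under orthogonal rotation h² = Σλ², so λ_IV² = h² − (0.1041) = 0.40 − 0.1041 = 0.2959.
|λ| = √0.2959 = 0.5440.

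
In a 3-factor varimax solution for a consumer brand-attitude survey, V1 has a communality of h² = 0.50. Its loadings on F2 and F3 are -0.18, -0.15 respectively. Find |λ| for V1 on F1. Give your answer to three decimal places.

0.667

Under orthogonal rotation h² = Σλ², so λ_F1² = h² − (0.0549) = 0.50 − 0.0549 = 0.4451.
|λ| = √0.4451 = 0.6672.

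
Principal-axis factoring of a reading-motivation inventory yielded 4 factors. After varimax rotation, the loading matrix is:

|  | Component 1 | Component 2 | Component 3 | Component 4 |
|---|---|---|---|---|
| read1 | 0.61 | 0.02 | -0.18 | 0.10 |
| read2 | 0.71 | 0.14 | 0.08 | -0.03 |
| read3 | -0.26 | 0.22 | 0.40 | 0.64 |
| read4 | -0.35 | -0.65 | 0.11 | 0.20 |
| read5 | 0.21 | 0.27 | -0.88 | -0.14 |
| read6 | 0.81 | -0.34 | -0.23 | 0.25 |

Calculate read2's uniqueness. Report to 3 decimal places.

0.469

h² = 0.71² + 0.14² + 0.08² + (-0.03)² = 0.5041 + 0.0196 + 0.0064 + 0.0009 = 0.5310
Uniqueness u² = 1 − h² = 1 − 0.5310 = 0.4690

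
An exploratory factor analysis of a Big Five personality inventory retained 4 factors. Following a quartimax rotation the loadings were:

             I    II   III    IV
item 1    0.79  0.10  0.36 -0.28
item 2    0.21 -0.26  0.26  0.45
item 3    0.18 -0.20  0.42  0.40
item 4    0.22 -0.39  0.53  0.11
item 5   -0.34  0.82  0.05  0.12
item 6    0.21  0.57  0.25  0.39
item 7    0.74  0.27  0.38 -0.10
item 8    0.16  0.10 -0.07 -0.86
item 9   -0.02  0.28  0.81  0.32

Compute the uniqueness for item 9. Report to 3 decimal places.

0.163

h² = (-0.02)² + 0.28² + 0.81² + 0.32² = 0.0004 + 0.0784 + 0.6561 + 0.1024 = 0.8373
Uniqueness u² = 1 − h² = 1 − 0.8373 = 0.1627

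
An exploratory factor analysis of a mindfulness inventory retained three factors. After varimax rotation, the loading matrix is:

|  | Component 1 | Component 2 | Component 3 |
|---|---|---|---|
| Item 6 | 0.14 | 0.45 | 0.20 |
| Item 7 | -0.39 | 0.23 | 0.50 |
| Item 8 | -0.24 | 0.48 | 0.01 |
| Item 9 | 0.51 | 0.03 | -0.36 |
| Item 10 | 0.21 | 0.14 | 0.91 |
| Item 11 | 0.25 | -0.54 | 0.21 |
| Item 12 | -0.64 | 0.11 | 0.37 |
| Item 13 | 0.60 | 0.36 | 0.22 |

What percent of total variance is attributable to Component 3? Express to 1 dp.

SS loadings for Component 3 = 0.20² + 0.50² + 0.01² + (-0.36)² + 0.91² + 0.21² + 0.37² + 0.22² = 1.4772
With 8 standardized items, total variance = 8. Proportion = 1.4772/8 = 0.1847 → 18.46%.

18.5%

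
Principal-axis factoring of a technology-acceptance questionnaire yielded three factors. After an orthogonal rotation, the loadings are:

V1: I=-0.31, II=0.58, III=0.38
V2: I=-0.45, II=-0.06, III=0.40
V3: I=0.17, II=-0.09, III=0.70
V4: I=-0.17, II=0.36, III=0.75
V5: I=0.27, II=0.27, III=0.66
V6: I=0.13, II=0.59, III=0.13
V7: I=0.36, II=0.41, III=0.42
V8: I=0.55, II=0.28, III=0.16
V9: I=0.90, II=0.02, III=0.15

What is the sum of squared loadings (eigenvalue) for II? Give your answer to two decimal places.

1.15

SS loadings for II = 0.58² + (-0.06)² + (-0.09)² + 0.36² + 0.27² + 0.59² + 0.41² + 0.28² + 0.02² = 0.3364 + 0.0036 + 0.0081 + 0.1296 + 0.0729 + 0.3481 + 0.1681 + 0.0784 + 0.0004 = 1.1456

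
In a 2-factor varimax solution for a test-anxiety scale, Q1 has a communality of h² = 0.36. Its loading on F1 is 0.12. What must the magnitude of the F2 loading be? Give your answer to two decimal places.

0.59

Under orthogonal rotation h² = Σλ², so λ_F2² = h² − (0.0144) = 0.36 − 0.0144 = 0.3456.
|λ| = √0.3456 = 0.5879.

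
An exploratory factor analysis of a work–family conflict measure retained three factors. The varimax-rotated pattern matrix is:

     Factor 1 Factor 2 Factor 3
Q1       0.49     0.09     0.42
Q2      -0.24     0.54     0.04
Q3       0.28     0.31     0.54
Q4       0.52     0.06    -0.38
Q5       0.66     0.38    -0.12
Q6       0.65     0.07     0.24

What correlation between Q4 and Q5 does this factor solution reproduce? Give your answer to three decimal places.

r̂ = Σ λ_i·λ_j across factors = (0.52)(0.66) + (0.06)(0.38) + (-0.38)(-0.12)
  = +0.3432 +0.0228 +0.0456 = 0.4116

0.412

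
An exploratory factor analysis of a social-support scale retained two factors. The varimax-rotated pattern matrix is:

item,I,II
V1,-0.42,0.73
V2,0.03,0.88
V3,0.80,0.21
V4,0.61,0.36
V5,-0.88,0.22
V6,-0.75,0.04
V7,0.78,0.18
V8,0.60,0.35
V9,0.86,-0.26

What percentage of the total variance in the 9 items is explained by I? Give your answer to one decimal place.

47.0%

SS loadings for I = (-0.42)² + 0.03² + 0.80² + 0.61² + (-0.88)² + (-0.75)² + 0.78² + 0.60² + 0.86² = 4.2343
With 9 standardized items, total variance = 9. Proportion = 4.2343/9 = 0.4705 → 47.05%.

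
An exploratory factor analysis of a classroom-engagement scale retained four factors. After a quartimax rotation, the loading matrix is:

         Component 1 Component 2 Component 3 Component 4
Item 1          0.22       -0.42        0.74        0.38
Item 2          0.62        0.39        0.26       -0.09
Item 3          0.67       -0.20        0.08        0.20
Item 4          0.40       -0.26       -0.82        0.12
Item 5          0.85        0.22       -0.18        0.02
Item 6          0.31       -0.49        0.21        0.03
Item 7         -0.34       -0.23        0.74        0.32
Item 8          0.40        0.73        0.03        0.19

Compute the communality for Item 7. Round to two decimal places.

0.82

h² = (-0.34)² + (-0.23)² + 0.74² + 0.32² = 0.1156 + 0.0529 + 0.5476 + 0.1024 = 0.8185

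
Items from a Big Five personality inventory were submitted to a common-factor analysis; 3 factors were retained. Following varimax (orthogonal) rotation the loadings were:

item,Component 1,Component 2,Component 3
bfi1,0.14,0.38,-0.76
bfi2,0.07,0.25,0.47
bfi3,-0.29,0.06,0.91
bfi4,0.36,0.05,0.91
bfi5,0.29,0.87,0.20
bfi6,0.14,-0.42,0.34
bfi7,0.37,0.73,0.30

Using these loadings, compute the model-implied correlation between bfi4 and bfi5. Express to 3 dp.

0.330

r̂ = Σ λ_i·λ_j across factors = (0.36)(0.29) + (0.05)(0.87) + (0.91)(0.20)
  = +0.1044 +0.0435 +0.1820 = 0.3299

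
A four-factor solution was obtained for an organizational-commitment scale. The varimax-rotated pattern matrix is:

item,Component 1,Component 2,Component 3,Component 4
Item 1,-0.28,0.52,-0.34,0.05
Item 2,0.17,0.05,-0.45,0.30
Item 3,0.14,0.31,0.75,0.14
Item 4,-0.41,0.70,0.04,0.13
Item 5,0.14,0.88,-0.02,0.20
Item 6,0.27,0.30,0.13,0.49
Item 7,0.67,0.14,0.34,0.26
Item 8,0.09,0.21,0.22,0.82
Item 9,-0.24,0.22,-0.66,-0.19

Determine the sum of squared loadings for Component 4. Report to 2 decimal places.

SS loadings for Component 4 = 0.05² + 0.30² + 0.14² + 0.13² + 0.20² + 0.49² + 0.26² + 0.82² + (-0.19)² = 0.0025 + 0.0900 + 0.0196 + 0.0169 + 0.0400 + 0.2401 + 0.0676 + 0.6724 + 0.0361 = 1.1852

1.19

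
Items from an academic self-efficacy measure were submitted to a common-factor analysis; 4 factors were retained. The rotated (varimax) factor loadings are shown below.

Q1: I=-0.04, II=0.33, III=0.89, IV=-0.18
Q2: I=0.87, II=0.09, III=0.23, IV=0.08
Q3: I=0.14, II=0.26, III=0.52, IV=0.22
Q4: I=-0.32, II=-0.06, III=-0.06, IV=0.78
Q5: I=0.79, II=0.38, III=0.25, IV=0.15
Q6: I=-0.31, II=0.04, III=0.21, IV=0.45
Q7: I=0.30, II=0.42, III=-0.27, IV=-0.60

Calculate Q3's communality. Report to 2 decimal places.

h² = 0.14² + 0.26² + 0.52² + 0.22² = 0.0196 + 0.0676 + 0.2704 + 0.0484 = 0.4060

0.41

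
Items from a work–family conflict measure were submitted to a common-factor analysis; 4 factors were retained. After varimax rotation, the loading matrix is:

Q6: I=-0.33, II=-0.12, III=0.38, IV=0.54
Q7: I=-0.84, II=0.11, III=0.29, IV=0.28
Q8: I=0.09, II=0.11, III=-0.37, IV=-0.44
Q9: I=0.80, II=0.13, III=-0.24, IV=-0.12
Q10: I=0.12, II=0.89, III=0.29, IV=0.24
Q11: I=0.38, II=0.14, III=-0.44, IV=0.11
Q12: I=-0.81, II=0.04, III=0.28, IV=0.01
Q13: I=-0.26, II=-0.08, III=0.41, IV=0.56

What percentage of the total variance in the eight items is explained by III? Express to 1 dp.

11.8%

SS loadings for III = 0.38² + 0.29² + (-0.37)² + (-0.24)² + 0.29² + (-0.44)² + 0.28² + 0.41² = 0.9472
With 8 standardized items, total variance = 8. Proportion = 0.9472/8 = 0.1184 → 11.84%.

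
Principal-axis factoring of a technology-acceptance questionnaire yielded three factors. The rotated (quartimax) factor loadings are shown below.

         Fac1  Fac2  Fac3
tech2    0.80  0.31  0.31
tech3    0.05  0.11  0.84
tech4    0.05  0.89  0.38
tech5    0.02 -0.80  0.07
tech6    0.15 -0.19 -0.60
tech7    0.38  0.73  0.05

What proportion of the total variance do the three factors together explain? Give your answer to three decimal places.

Communalities: 0.8322, 0.7202, 0.9390, 0.6453, 0.4186, 0.6798; Σh² = 4.2351.
Total variance with 6 standardized items is 6, so the solution explains 4.2351/6 = 0.7058.

0.706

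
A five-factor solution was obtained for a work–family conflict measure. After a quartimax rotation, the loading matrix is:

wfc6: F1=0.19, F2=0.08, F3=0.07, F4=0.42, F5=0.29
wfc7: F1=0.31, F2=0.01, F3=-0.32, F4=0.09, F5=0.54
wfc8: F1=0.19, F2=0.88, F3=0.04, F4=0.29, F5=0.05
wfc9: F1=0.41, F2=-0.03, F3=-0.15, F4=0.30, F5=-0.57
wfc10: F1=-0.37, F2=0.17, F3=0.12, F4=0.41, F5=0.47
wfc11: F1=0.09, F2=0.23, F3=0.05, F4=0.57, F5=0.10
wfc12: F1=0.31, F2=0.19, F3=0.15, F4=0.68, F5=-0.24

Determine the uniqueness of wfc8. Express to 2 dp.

0.10

h² = 0.19² + 0.88² + 0.04² + 0.29² + 0.05² = 0.0361 + 0.7744 + 0.0016 + 0.0841 + 0.0025 = 0.8987
Uniqueness u² = 1 − h² = 1 − 0.8987 = 0.1013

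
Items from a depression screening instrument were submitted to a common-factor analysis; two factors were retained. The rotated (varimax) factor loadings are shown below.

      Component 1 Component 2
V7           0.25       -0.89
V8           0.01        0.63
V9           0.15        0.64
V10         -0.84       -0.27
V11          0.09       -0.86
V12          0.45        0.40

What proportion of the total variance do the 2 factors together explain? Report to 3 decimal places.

Communalities: 0.8546, 0.3970, 0.4321, 0.7785, 0.7477, 0.3625; Σh² = 3.5724.
Total variance with 6 standardized items is 6, so the solution explains 3.5724/6 = 0.5954.

0.595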